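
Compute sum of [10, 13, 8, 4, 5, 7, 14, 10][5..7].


Prefix sums: [0, 10, 23, 31, 35, 40, 47, 61, 71]
Sum[5..7] = prefix[8] - prefix[5] = 71 - 40 = 31


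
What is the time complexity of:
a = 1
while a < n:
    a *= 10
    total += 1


Per nesting level: O(log n) = O(log n)
Complexity: O(log n)


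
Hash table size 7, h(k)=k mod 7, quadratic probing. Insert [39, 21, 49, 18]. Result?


Insertions: 39->slot 4; 21->slot 0; 49->slot 1; 18->slot 5
Table: [21, 49, None, None, 39, 18, None]


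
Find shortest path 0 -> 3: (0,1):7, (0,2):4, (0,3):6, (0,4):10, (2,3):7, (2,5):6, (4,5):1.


Dijkstra from 0:
Distances: {0: 0, 1: 7, 2: 4, 3: 6, 4: 10, 5: 10}
Shortest distance to 3 = 6, path = [0, 3]


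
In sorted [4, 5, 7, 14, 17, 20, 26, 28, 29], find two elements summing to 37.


Two pointers: lo=0, hi=8
Found pair: (17, 20) summing to 37


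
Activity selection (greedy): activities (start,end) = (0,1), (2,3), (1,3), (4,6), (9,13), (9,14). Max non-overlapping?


Greedy: pick earliest-ending, then skip overlaps.
Selected (4 activities): [(0, 1), (2, 3), (4, 6), (9, 13)]


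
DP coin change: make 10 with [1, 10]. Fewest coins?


dp[0]=0; dp[i]=1+min(dp[i-c] for c in coins)
...dp[5]=5, dp[6]=6, dp[7]=7, dp[8]=8, dp[9]=9, dp[10]=1
Minimum coins for 10 = 1


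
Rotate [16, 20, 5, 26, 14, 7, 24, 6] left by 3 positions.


Left rotate by 3: [26, 14, 7, 24, 6, 16, 20, 5]


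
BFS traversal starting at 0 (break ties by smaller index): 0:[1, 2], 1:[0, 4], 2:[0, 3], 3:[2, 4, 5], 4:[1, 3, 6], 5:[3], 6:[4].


BFS queue: start with [0]
Visit order: [0, 1, 2, 4, 3, 6, 5]


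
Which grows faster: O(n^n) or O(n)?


linear grows slower than n^n
O(n) is asymptotically smaller; O(n^n) grows faster


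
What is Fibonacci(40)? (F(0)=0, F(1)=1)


F(n)=F(n-1)+F(n-2)
...F(38)=39088169, F(39)=63245986, F(40)=102334155


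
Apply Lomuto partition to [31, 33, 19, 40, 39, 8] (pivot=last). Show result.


Elements <= 8 go left of pivot.
Result: [8, 33, 19, 40, 39, 31], pivot at index 0


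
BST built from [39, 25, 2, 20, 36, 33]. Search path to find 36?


BST root = 39
Search for 36: compare at each node
Path: [39, 25, 36]


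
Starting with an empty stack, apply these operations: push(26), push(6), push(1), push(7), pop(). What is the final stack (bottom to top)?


push(26) -> [26]
push(6) -> [26, 6]
push(1) -> [26, 6, 1]
push(7) -> [26, 6, 1, 7]
pop() returns 7 -> [26, 6, 1]
Final stack (bottom to top): [26, 6, 1]


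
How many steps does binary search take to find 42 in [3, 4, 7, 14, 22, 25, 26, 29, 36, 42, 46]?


Search for 42:
[0,10] mid=5 arr[5]=25
[6,10] mid=8 arr[8]=36
[9,10] mid=9 arr[9]=42
Total: 3 comparisons


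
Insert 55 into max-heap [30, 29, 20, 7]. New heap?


Append 55: [30, 29, 20, 7, 55]
Bubble up: swap idx 4(55) with idx 1(29); swap idx 1(55) with idx 0(30)
Result: [55, 30, 20, 7, 29]


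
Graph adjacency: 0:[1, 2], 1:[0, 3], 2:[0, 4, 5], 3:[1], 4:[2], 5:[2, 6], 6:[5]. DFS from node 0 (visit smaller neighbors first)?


DFS stack-based: start with [0]
Visit order: [0, 1, 3, 2, 4, 5, 6]


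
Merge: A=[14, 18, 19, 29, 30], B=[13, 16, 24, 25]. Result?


Compare heads, take smaller each step.
Merged: [13, 14, 16, 18, 19, 24, 25, 29, 30]


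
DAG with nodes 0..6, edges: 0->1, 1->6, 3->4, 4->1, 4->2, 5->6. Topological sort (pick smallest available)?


Kahn's algorithm, process smallest node first
Order: [0, 3, 4, 1, 2, 5, 6]


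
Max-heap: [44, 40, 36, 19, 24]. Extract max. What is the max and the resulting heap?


Max = 44
Replace root with last, heapify down
Resulting heap: [40, 24, 36, 19]


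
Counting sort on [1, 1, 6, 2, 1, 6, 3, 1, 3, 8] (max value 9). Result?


Count array: [0, 4, 1, 2, 0, 0, 2, 0, 1, 0]
Reconstruct: [1, 1, 1, 1, 2, 3, 3, 6, 6, 8]


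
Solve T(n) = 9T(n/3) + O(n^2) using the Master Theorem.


a=9, b=3, c=2. log_3(9)=2 = c=2. Case 2: O(n^c log n) = O(n^2 log n)
Complexity: O(n^2 log n)


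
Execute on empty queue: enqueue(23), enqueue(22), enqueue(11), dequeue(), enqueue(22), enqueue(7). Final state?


enqueue(23) -> [23]
enqueue(22) -> [23, 22]
enqueue(11) -> [23, 22, 11]
dequeue() returns 23 -> [22, 11]
enqueue(22) -> [22, 11, 22]
enqueue(7) -> [22, 11, 22, 7]
Final queue (front to back): [22, 11, 22, 7]


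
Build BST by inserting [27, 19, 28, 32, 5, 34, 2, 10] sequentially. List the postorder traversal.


Root = 27; build tree by BST insertion.
Postorder traversal: [2, 10, 5, 19, 34, 32, 28, 27]


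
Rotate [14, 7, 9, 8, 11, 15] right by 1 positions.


Right rotate by 1: [15, 14, 7, 9, 8, 11]


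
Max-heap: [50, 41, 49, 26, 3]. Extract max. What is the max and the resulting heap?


Max = 50
Replace root with last, heapify down
Resulting heap: [49, 41, 3, 26]


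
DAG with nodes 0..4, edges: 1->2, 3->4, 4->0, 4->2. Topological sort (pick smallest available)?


Kahn's algorithm, process smallest node first
Order: [1, 3, 4, 0, 2]


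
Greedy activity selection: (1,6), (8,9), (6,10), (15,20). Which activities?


Greedy: pick earliest-ending, then skip overlaps.
Selected (3 activities): [(1, 6), (8, 9), (15, 20)]


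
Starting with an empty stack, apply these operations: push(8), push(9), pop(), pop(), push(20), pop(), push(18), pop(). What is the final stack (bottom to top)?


push(8) -> [8]
push(9) -> [8, 9]
pop() returns 9 -> [8]
pop() returns 8 -> []
push(20) -> [20]
pop() returns 20 -> []
push(18) -> [18]
pop() returns 18 -> []
Final stack (bottom to top): []


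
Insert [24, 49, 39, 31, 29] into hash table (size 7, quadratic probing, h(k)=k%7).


Insertions: 24->slot 3; 49->slot 0; 39->slot 4; 31->slot 5; 29->slot 1
Table: [49, 29, None, 24, 39, 31, None]


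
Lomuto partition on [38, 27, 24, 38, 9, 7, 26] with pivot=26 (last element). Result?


Elements <= 26 go left of pivot.
Result: [24, 9, 7, 26, 27, 38, 38], pivot at index 3


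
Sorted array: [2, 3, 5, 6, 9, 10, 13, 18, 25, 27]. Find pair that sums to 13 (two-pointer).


Two pointers: lo=0, hi=9
Found pair: (3, 10) summing to 13


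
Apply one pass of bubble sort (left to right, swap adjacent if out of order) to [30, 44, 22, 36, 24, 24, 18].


After one pass: [30, 22, 36, 24, 24, 18, 44]


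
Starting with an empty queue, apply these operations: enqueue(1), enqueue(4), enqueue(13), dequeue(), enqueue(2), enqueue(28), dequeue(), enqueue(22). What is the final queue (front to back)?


enqueue(1) -> [1]
enqueue(4) -> [1, 4]
enqueue(13) -> [1, 4, 13]
dequeue() returns 1 -> [4, 13]
enqueue(2) -> [4, 13, 2]
enqueue(28) -> [4, 13, 2, 28]
dequeue() returns 4 -> [13, 2, 28]
enqueue(22) -> [13, 2, 28, 22]
Final queue (front to back): [13, 2, 28, 22]


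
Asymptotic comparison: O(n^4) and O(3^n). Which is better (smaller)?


quartic grows slower than exponential (base 3)
O(n^4) is asymptotically smaller; O(3^n) grows faster


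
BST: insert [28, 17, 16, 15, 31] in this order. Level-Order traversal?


Root = 28; build tree by BST insertion.
Level-Order traversal: [28, 17, 31, 16, 15]


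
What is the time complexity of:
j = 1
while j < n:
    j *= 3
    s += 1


Per nesting level: O(log n) = O(log n)
Complexity: O(log n)


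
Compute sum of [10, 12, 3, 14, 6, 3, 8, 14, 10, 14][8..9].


Prefix sums: [0, 10, 22, 25, 39, 45, 48, 56, 70, 80, 94]
Sum[8..9] = prefix[10] - prefix[8] = 94 - 70 = 24


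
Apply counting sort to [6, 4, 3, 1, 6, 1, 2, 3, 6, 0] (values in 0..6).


Count array: [1, 2, 1, 2, 1, 0, 3]
Reconstruct: [0, 1, 1, 2, 3, 3, 4, 6, 6, 6]


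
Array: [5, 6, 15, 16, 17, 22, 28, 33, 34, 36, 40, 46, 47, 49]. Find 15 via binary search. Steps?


Search for 15:
[0,13] mid=6 arr[6]=28
[0,5] mid=2 arr[2]=15
Total: 2 comparisons


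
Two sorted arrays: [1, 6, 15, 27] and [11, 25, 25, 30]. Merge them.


Compare heads, take smaller each step.
Merged: [1, 6, 11, 15, 25, 25, 27, 30]


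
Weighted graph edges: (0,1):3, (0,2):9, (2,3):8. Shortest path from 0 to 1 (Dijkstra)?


Dijkstra from 0:
Distances: {0: 0, 1: 3, 2: 9, 3: 17}
Shortest distance to 1 = 3, path = [0, 1]


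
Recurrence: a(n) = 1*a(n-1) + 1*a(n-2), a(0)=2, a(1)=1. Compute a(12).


Build bottom-up:
...a(10)=123, a(11)=199, a(12)=1*199+1*123=322


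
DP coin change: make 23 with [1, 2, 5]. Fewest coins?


dp[0]=0; dp[i]=1+min(dp[i-c] for c in coins)
...dp[18]=5, dp[19]=5, dp[20]=4, dp[21]=5, dp[22]=5, dp[23]=6
Minimum coins for 23 = 6


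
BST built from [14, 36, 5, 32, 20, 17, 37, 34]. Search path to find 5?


BST root = 14
Search for 5: compare at each node
Path: [14, 5]


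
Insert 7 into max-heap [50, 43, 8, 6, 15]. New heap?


Append 7: [50, 43, 8, 6, 15, 7]
Bubble up: no swaps needed
Result: [50, 43, 8, 6, 15, 7]


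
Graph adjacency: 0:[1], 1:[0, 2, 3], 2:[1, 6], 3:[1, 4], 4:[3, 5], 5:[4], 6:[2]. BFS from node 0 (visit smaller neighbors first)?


BFS queue: start with [0]
Visit order: [0, 1, 2, 3, 6, 4, 5]


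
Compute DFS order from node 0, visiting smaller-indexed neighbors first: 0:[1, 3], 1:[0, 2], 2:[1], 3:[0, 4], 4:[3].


DFS stack-based: start with [0]
Visit order: [0, 1, 2, 3, 4]


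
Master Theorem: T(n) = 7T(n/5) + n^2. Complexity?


a=7, b=5, c=2. log_5(7)=1.209 < c=2. Case 3: O(n^c) = O(n^2)
Complexity: O(n^2)


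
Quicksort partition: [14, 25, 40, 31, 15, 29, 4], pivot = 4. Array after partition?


Elements <= 4 go left of pivot.
Result: [4, 25, 40, 31, 15, 29, 14], pivot at index 0


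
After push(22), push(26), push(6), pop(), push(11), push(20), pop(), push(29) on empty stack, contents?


push(22) -> [22]
push(26) -> [22, 26]
push(6) -> [22, 26, 6]
pop() returns 6 -> [22, 26]
push(11) -> [22, 26, 11]
push(20) -> [22, 26, 11, 20]
pop() returns 20 -> [22, 26, 11]
push(29) -> [22, 26, 11, 29]
Final stack (bottom to top): [22, 26, 11, 29]


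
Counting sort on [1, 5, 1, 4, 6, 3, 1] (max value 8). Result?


Count array: [0, 3, 0, 1, 1, 1, 1, 0, 0]
Reconstruct: [1, 1, 1, 3, 4, 5, 6]


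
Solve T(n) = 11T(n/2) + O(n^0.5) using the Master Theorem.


a=11, b=2, c=0.5. log_2(11)=3.459 > c=0.5. Case 1: O(n^log_b(a)) = O(n^3.459)
Complexity: O(n^3.459)


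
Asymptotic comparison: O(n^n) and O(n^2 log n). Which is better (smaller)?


n^2 log n grows slower than n^n
O(n^2 log n) is asymptotically smaller; O(n^n) grows faster


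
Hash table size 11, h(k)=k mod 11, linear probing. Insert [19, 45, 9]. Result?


Insertions: 19->slot 8; 45->slot 1; 9->slot 9
Table: [None, 45, None, None, None, None, None, None, 19, 9, None]


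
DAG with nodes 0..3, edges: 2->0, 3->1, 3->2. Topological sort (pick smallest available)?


Kahn's algorithm, process smallest node first
Order: [3, 1, 2, 0]


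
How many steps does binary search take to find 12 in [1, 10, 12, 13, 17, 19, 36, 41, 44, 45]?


Search for 12:
[0,9] mid=4 arr[4]=17
[0,3] mid=1 arr[1]=10
[2,3] mid=2 arr[2]=12
Total: 3 comparisons


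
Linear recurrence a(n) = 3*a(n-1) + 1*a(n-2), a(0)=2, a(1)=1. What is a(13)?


Build bottom-up:
...a(11)=227155, a(12)=750242, a(13)=3*750242+1*227155=2477881


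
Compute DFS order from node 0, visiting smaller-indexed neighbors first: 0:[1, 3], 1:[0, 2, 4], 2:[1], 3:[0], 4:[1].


DFS stack-based: start with [0]
Visit order: [0, 1, 2, 4, 3]


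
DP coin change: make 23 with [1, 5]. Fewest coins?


dp[0]=0; dp[i]=1+min(dp[i-c] for c in coins)
...dp[18]=6, dp[19]=7, dp[20]=4, dp[21]=5, dp[22]=6, dp[23]=7
Minimum coins for 23 = 7


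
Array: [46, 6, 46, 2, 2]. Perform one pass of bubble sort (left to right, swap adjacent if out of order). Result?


After one pass: [6, 46, 2, 2, 46]


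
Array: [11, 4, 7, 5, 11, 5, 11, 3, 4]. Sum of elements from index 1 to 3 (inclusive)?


Prefix sums: [0, 11, 15, 22, 27, 38, 43, 54, 57, 61]
Sum[1..3] = prefix[4] - prefix[1] = 27 - 11 = 16


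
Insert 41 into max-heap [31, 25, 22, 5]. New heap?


Append 41: [31, 25, 22, 5, 41]
Bubble up: swap idx 4(41) with idx 1(25); swap idx 1(41) with idx 0(31)
Result: [41, 31, 22, 5, 25]


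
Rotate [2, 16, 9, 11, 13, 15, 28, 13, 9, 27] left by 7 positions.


Left rotate by 7: [13, 9, 27, 2, 16, 9, 11, 13, 15, 28]


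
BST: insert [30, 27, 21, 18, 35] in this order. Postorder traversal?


Root = 30; build tree by BST insertion.
Postorder traversal: [18, 21, 27, 35, 30]


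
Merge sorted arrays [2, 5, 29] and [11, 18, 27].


Compare heads, take smaller each step.
Merged: [2, 5, 11, 18, 27, 29]


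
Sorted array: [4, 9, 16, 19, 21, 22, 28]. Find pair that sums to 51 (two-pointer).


Two pointers: lo=0, hi=6
No pair sums to 51


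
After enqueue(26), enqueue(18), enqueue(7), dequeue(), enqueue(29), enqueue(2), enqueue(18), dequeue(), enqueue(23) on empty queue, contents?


enqueue(26) -> [26]
enqueue(18) -> [26, 18]
enqueue(7) -> [26, 18, 7]
dequeue() returns 26 -> [18, 7]
enqueue(29) -> [18, 7, 29]
enqueue(2) -> [18, 7, 29, 2]
enqueue(18) -> [18, 7, 29, 2, 18]
dequeue() returns 18 -> [7, 29, 2, 18]
enqueue(23) -> [7, 29, 2, 18, 23]
Final queue (front to back): [7, 29, 2, 18, 23]


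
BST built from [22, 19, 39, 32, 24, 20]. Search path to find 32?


BST root = 22
Search for 32: compare at each node
Path: [22, 39, 32]


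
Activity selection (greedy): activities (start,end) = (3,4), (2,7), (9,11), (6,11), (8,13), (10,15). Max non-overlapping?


Greedy: pick earliest-ending, then skip overlaps.
Selected (2 activities): [(3, 4), (9, 11)]


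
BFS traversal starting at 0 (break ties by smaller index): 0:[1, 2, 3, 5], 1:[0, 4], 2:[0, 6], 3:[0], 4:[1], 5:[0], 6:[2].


BFS queue: start with [0]
Visit order: [0, 1, 2, 3, 5, 4, 6]


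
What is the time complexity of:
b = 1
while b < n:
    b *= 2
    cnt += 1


Per nesting level: O(log n) = O(log n)
Complexity: O(log n)


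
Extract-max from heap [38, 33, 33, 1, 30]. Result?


Max = 38
Replace root with last, heapify down
Resulting heap: [33, 30, 33, 1]


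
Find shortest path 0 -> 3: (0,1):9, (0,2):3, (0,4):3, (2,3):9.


Dijkstra from 0:
Distances: {0: 0, 1: 9, 2: 3, 3: 12, 4: 3}
Shortest distance to 3 = 12, path = [0, 2, 3]


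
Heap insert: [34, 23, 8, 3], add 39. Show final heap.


Append 39: [34, 23, 8, 3, 39]
Bubble up: swap idx 4(39) with idx 1(23); swap idx 1(39) with idx 0(34)
Result: [39, 34, 8, 3, 23]


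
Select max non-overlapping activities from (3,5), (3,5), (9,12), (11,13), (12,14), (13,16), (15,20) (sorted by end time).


Greedy: pick earliest-ending, then skip overlaps.
Selected (4 activities): [(3, 5), (9, 12), (12, 14), (15, 20)]


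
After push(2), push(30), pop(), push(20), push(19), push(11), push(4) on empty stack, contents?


push(2) -> [2]
push(30) -> [2, 30]
pop() returns 30 -> [2]
push(20) -> [2, 20]
push(19) -> [2, 20, 19]
push(11) -> [2, 20, 19, 11]
push(4) -> [2, 20, 19, 11, 4]
Final stack (bottom to top): [2, 20, 19, 11, 4]


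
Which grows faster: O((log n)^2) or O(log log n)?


double-logarithmic grows slower than polylogarithmic
O(log log n) is asymptotically smaller; O((log n)^2) grows faster


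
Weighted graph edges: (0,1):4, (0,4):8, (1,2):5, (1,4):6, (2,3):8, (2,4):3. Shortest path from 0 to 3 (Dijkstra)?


Dijkstra from 0:
Distances: {0: 0, 1: 4, 2: 9, 3: 17, 4: 8}
Shortest distance to 3 = 17, path = [0, 1, 2, 3]


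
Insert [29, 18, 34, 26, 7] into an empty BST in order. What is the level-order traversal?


Root = 29; build tree by BST insertion.
Level-Order traversal: [29, 18, 34, 7, 26]


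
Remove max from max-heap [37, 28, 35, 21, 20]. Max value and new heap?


Max = 37
Replace root with last, heapify down
Resulting heap: [35, 28, 20, 21]


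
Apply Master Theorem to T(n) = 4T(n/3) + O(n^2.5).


a=4, b=3, c=2.5. log_3(4)=1.262 < c=2.5. Case 3: O(n^c) = O(n^2.500)
Complexity: O(n^2.500)


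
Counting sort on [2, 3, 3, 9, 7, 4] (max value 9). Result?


Count array: [0, 0, 1, 2, 1, 0, 0, 1, 0, 1]
Reconstruct: [2, 3, 3, 4, 7, 9]


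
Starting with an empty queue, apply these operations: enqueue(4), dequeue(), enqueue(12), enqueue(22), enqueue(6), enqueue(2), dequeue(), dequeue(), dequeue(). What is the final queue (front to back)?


enqueue(4) -> [4]
dequeue() returns 4 -> []
enqueue(12) -> [12]
enqueue(22) -> [12, 22]
enqueue(6) -> [12, 22, 6]
enqueue(2) -> [12, 22, 6, 2]
dequeue() returns 12 -> [22, 6, 2]
dequeue() returns 22 -> [6, 2]
dequeue() returns 6 -> [2]
Final queue (front to back): [2]


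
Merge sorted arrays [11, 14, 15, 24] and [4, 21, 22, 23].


Compare heads, take smaller each step.
Merged: [4, 11, 14, 15, 21, 22, 23, 24]


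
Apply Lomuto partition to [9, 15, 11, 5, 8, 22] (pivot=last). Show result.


Elements <= 22 go left of pivot.
Result: [9, 15, 11, 5, 8, 22], pivot at index 5


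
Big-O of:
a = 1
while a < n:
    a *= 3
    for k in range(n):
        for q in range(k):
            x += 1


Per nesting level: O(log n) * O(n) * O(n) [triangular over k] = O(n^2 log n)
Complexity: O(n^2 log n)


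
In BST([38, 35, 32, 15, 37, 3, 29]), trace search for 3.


BST root = 38
Search for 3: compare at each node
Path: [38, 35, 32, 15, 3]


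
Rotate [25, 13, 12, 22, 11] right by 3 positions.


Right rotate by 3: [12, 22, 11, 25, 13]


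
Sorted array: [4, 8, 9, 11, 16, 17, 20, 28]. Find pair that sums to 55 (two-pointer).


Two pointers: lo=0, hi=7
No pair sums to 55


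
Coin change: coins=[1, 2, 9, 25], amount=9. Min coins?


dp[0]=0; dp[i]=1+min(dp[i-c] for c in coins)
...dp[4]=2, dp[5]=3, dp[6]=3, dp[7]=4, dp[8]=4, dp[9]=1
Minimum coins for 9 = 1


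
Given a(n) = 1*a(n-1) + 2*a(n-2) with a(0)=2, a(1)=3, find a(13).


Build bottom-up:
...a(11)=3413, a(12)=6827, a(13)=1*6827+2*3413=13653


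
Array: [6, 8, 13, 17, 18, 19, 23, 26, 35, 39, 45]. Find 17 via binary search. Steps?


Search for 17:
[0,10] mid=5 arr[5]=19
[0,4] mid=2 arr[2]=13
[3,4] mid=3 arr[3]=17
Total: 3 comparisons


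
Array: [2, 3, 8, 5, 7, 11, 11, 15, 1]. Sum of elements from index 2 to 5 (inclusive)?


Prefix sums: [0, 2, 5, 13, 18, 25, 36, 47, 62, 63]
Sum[2..5] = prefix[6] - prefix[2] = 36 - 5 = 31


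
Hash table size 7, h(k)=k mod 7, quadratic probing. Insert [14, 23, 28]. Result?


Insertions: 14->slot 0; 23->slot 2; 28->slot 1
Table: [14, 28, 23, None, None, None, None]


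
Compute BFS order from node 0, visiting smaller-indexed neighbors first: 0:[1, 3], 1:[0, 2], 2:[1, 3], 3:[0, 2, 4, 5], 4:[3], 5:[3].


BFS queue: start with [0]
Visit order: [0, 1, 3, 2, 4, 5]


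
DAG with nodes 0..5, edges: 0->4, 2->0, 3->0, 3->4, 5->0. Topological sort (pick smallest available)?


Kahn's algorithm, process smallest node first
Order: [1, 2, 3, 5, 0, 4]


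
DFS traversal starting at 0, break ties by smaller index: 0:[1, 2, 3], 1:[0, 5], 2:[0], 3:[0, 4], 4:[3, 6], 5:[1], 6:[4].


DFS stack-based: start with [0]
Visit order: [0, 1, 5, 2, 3, 4, 6]


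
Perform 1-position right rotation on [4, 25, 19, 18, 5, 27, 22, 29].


Right rotate by 1: [29, 4, 25, 19, 18, 5, 27, 22]


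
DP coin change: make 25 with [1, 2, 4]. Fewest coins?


dp[0]=0; dp[i]=1+min(dp[i-c] for c in coins)
...dp[20]=5, dp[21]=6, dp[22]=6, dp[23]=7, dp[24]=6, dp[25]=7
Minimum coins for 25 = 7


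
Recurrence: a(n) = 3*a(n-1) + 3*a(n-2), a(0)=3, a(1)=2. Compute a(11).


Build bottom-up:
...a(9)=154467, a(10)=585630, a(11)=3*585630+3*154467=2220291


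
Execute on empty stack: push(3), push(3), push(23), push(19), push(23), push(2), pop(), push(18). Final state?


push(3) -> [3]
push(3) -> [3, 3]
push(23) -> [3, 3, 23]
push(19) -> [3, 3, 23, 19]
push(23) -> [3, 3, 23, 19, 23]
push(2) -> [3, 3, 23, 19, 23, 2]
pop() returns 2 -> [3, 3, 23, 19, 23]
push(18) -> [3, 3, 23, 19, 23, 18]
Final stack (bottom to top): [3, 3, 23, 19, 23, 18]


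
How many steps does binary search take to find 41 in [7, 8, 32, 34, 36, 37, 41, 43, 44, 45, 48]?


Search for 41:
[0,10] mid=5 arr[5]=37
[6,10] mid=8 arr[8]=44
[6,7] mid=6 arr[6]=41
Total: 3 comparisons


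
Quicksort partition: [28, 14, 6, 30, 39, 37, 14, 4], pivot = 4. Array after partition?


Elements <= 4 go left of pivot.
Result: [4, 14, 6, 30, 39, 37, 14, 28], pivot at index 0


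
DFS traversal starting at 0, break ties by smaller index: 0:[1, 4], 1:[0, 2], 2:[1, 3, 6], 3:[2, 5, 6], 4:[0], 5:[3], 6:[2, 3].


DFS stack-based: start with [0]
Visit order: [0, 1, 2, 3, 5, 6, 4]


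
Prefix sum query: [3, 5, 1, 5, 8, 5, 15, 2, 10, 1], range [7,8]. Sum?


Prefix sums: [0, 3, 8, 9, 14, 22, 27, 42, 44, 54, 55]
Sum[7..8] = prefix[9] - prefix[7] = 54 - 42 = 12


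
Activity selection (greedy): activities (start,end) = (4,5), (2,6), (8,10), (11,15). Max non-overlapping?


Greedy: pick earliest-ending, then skip overlaps.
Selected (3 activities): [(4, 5), (8, 10), (11, 15)]


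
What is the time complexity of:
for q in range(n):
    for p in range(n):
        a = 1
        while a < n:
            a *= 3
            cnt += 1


Per nesting level: O(n) * O(n) * O(log n) = O(n^2 log n)
Complexity: O(n^2 log n)


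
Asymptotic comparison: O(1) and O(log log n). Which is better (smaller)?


constant grows slower than double-logarithmic
O(1) is asymptotically smaller; O(log log n) grows faster


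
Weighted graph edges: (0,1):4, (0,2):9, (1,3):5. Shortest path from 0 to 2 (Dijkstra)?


Dijkstra from 0:
Distances: {0: 0, 1: 4, 2: 9, 3: 9}
Shortest distance to 2 = 9, path = [0, 2]


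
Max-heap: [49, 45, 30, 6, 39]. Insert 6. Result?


Append 6: [49, 45, 30, 6, 39, 6]
Bubble up: no swaps needed
Result: [49, 45, 30, 6, 39, 6]


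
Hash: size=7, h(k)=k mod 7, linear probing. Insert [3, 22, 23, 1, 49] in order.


Insertions: 3->slot 3; 22->slot 1; 23->slot 2; 1->slot 4; 49->slot 0
Table: [49, 22, 23, 3, 1, None, None]


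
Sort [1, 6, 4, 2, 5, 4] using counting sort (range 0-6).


Count array: [0, 1, 1, 0, 2, 1, 1]
Reconstruct: [1, 2, 4, 4, 5, 6]


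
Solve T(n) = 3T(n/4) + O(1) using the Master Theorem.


a=3, b=4, c=0. log_4(3)=0.792 > c=0. Case 1: O(n^log_b(a)) = O(n^0.792)
Complexity: O(n^0.792)


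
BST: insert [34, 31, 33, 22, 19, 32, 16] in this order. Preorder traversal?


Root = 34; build tree by BST insertion.
Preorder traversal: [34, 31, 22, 19, 16, 33, 32]


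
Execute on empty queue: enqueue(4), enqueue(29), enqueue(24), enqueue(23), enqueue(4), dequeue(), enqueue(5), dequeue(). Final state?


enqueue(4) -> [4]
enqueue(29) -> [4, 29]
enqueue(24) -> [4, 29, 24]
enqueue(23) -> [4, 29, 24, 23]
enqueue(4) -> [4, 29, 24, 23, 4]
dequeue() returns 4 -> [29, 24, 23, 4]
enqueue(5) -> [29, 24, 23, 4, 5]
dequeue() returns 29 -> [24, 23, 4, 5]
Final queue (front to back): [24, 23, 4, 5]


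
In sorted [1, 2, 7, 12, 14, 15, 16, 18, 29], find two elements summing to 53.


Two pointers: lo=0, hi=8
No pair sums to 53


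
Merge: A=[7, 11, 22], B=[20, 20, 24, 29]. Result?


Compare heads, take smaller each step.
Merged: [7, 11, 20, 20, 22, 24, 29]


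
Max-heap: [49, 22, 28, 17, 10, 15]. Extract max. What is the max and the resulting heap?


Max = 49
Replace root with last, heapify down
Resulting heap: [28, 22, 15, 17, 10]


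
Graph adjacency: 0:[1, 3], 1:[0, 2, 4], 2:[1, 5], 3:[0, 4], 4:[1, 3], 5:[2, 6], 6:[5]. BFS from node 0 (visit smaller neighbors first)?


BFS queue: start with [0]
Visit order: [0, 1, 3, 2, 4, 5, 6]


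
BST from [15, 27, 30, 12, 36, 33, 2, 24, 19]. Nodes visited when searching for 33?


BST root = 15
Search for 33: compare at each node
Path: [15, 27, 30, 36, 33]


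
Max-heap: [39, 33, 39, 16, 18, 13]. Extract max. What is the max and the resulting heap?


Max = 39
Replace root with last, heapify down
Resulting heap: [39, 33, 13, 16, 18]


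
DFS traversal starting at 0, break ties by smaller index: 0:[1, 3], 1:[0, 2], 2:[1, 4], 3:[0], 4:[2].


DFS stack-based: start with [0]
Visit order: [0, 1, 2, 4, 3]


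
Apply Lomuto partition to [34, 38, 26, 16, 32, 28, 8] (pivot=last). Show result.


Elements <= 8 go left of pivot.
Result: [8, 38, 26, 16, 32, 28, 34], pivot at index 0


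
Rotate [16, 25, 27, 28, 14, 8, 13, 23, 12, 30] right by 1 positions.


Right rotate by 1: [30, 16, 25, 27, 28, 14, 8, 13, 23, 12]


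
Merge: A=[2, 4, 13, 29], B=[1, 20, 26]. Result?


Compare heads, take smaller each step.
Merged: [1, 2, 4, 13, 20, 26, 29]


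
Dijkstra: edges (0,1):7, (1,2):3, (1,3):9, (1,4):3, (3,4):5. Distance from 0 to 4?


Dijkstra from 0:
Distances: {0: 0, 1: 7, 2: 10, 3: 15, 4: 10}
Shortest distance to 4 = 10, path = [0, 1, 4]


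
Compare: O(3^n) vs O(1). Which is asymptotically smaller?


constant grows slower than exponential (base 3)
O(1) is asymptotically smaller; O(3^n) grows faster


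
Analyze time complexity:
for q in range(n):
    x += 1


Per nesting level: O(n) = O(n)
Complexity: O(n)


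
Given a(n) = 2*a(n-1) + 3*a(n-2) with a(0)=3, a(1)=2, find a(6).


Build bottom-up:
...a(4)=103, a(5)=302, a(6)=2*302+3*103=913


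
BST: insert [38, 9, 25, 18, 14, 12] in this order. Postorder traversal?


Root = 38; build tree by BST insertion.
Postorder traversal: [12, 14, 18, 25, 9, 38]


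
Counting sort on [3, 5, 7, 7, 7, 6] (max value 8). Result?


Count array: [0, 0, 0, 1, 0, 1, 1, 3, 0]
Reconstruct: [3, 5, 6, 7, 7, 7]


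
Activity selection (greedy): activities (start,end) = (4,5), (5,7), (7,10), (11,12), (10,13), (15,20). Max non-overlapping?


Greedy: pick earliest-ending, then skip overlaps.
Selected (5 activities): [(4, 5), (5, 7), (7, 10), (11, 12), (15, 20)]


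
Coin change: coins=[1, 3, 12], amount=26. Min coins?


dp[0]=0; dp[i]=1+min(dp[i-c] for c in coins)
...dp[21]=4, dp[22]=5, dp[23]=6, dp[24]=2, dp[25]=3, dp[26]=4
Minimum coins for 26 = 4


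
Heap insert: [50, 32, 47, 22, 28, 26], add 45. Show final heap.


Append 45: [50, 32, 47, 22, 28, 26, 45]
Bubble up: no swaps needed
Result: [50, 32, 47, 22, 28, 26, 45]


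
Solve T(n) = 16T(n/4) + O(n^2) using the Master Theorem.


a=16, b=4, c=2. log_4(16)=2 = c=2. Case 2: O(n^c log n) = O(n^2 log n)
Complexity: O(n^2 log n)


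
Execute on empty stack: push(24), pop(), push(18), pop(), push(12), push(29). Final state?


push(24) -> [24]
pop() returns 24 -> []
push(18) -> [18]
pop() returns 18 -> []
push(12) -> [12]
push(29) -> [12, 29]
Final stack (bottom to top): [12, 29]


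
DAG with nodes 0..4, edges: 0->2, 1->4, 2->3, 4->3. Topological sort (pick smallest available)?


Kahn's algorithm, process smallest node first
Order: [0, 1, 2, 4, 3]


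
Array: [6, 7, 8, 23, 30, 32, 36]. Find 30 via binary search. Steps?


Search for 30:
[0,6] mid=3 arr[3]=23
[4,6] mid=5 arr[5]=32
[4,4] mid=4 arr[4]=30
Total: 3 comparisons


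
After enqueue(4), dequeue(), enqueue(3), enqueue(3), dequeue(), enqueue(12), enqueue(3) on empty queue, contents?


enqueue(4) -> [4]
dequeue() returns 4 -> []
enqueue(3) -> [3]
enqueue(3) -> [3, 3]
dequeue() returns 3 -> [3]
enqueue(12) -> [3, 12]
enqueue(3) -> [3, 12, 3]
Final queue (front to back): [3, 12, 3]


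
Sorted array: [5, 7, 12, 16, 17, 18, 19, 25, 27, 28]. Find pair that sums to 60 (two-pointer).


Two pointers: lo=0, hi=9
No pair sums to 60


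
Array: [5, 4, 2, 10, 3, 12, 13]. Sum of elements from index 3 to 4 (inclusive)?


Prefix sums: [0, 5, 9, 11, 21, 24, 36, 49]
Sum[3..4] = prefix[5] - prefix[3] = 24 - 11 = 13


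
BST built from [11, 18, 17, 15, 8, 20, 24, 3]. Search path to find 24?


BST root = 11
Search for 24: compare at each node
Path: [11, 18, 20, 24]


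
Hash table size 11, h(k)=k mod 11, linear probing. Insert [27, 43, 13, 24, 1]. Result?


Insertions: 27->slot 5; 43->slot 10; 13->slot 2; 24->slot 3; 1->slot 1
Table: [None, 1, 13, 24, None, 27, None, None, None, None, 43]


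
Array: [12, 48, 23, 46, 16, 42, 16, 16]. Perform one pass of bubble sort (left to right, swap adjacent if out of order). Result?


After one pass: [12, 23, 46, 16, 42, 16, 16, 48]


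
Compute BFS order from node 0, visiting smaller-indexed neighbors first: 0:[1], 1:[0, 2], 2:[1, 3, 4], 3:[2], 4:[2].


BFS queue: start with [0]
Visit order: [0, 1, 2, 3, 4]


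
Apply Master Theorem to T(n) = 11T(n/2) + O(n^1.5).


a=11, b=2, c=1.5. log_2(11)=3.459 > c=1.5. Case 1: O(n^log_b(a)) = O(n^3.459)
Complexity: O(n^3.459)


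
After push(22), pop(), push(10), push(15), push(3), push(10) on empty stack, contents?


push(22) -> [22]
pop() returns 22 -> []
push(10) -> [10]
push(15) -> [10, 15]
push(3) -> [10, 15, 3]
push(10) -> [10, 15, 3, 10]
Final stack (bottom to top): [10, 15, 3, 10]


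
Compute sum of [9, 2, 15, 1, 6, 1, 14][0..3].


Prefix sums: [0, 9, 11, 26, 27, 33, 34, 48]
Sum[0..3] = prefix[4] - prefix[0] = 27 - 0 = 27


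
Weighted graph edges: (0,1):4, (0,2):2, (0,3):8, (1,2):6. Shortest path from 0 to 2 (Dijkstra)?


Dijkstra from 0:
Distances: {0: 0, 1: 4, 2: 2, 3: 8}
Shortest distance to 2 = 2, path = [0, 2]


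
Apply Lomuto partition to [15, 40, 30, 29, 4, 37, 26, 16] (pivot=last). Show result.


Elements <= 16 go left of pivot.
Result: [15, 4, 16, 29, 40, 37, 26, 30], pivot at index 2


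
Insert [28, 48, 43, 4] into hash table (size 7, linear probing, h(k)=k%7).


Insertions: 28->slot 0; 48->slot 6; 43->slot 1; 4->slot 4
Table: [28, 43, None, None, 4, None, 48]


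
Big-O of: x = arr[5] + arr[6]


Analysis: constant-time operation, no loop
Complexity: O(1)


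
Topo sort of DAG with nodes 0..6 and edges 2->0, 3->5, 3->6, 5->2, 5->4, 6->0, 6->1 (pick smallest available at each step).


Kahn's algorithm, process smallest node first
Order: [3, 5, 2, 4, 6, 0, 1]


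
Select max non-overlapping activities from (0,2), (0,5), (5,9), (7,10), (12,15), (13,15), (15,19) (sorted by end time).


Greedy: pick earliest-ending, then skip overlaps.
Selected (4 activities): [(0, 2), (5, 9), (12, 15), (15, 19)]


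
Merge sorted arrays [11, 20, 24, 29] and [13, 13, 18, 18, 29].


Compare heads, take smaller each step.
Merged: [11, 13, 13, 18, 18, 20, 24, 29, 29]


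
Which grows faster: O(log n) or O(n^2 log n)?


logarithmic grows slower than n^2 log n
O(log n) is asymptotically smaller; O(n^2 log n) grows faster


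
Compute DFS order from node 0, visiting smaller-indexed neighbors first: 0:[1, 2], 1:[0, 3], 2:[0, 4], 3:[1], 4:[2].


DFS stack-based: start with [0]
Visit order: [0, 1, 3, 2, 4]


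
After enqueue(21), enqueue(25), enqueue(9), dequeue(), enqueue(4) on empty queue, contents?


enqueue(21) -> [21]
enqueue(25) -> [21, 25]
enqueue(9) -> [21, 25, 9]
dequeue() returns 21 -> [25, 9]
enqueue(4) -> [25, 9, 4]
Final queue (front to back): [25, 9, 4]


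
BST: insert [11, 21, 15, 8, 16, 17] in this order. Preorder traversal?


Root = 11; build tree by BST insertion.
Preorder traversal: [11, 8, 21, 15, 16, 17]


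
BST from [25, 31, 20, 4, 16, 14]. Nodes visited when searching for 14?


BST root = 25
Search for 14: compare at each node
Path: [25, 20, 4, 16, 14]


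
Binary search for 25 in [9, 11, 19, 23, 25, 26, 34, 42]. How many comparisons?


Search for 25:
[0,7] mid=3 arr[3]=23
[4,7] mid=5 arr[5]=26
[4,4] mid=4 arr[4]=25
Total: 3 comparisons


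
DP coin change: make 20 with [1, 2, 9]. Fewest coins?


dp[0]=0; dp[i]=1+min(dp[i-c] for c in coins)
...dp[15]=4, dp[16]=5, dp[17]=5, dp[18]=2, dp[19]=3, dp[20]=3
Minimum coins for 20 = 3


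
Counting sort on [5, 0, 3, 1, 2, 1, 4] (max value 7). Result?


Count array: [1, 2, 1, 1, 1, 1, 0, 0]
Reconstruct: [0, 1, 1, 2, 3, 4, 5]


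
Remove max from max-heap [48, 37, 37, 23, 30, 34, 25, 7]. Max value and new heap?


Max = 48
Replace root with last, heapify down
Resulting heap: [37, 30, 37, 23, 7, 34, 25]


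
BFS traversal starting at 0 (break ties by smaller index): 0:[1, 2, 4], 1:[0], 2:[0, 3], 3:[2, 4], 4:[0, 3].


BFS queue: start with [0]
Visit order: [0, 1, 2, 4, 3]


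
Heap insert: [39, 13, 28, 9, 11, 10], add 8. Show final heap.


Append 8: [39, 13, 28, 9, 11, 10, 8]
Bubble up: no swaps needed
Result: [39, 13, 28, 9, 11, 10, 8]


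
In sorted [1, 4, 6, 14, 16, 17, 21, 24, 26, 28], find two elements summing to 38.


Two pointers: lo=0, hi=9
Found pair: (14, 24) summing to 38


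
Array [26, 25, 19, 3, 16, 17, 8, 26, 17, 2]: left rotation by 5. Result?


Left rotate by 5: [17, 8, 26, 17, 2, 26, 25, 19, 3, 16]


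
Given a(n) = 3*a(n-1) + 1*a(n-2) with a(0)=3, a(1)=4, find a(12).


Build bottom-up:
...a(10)=210258, a(11)=694435, a(12)=3*694435+1*210258=2293563


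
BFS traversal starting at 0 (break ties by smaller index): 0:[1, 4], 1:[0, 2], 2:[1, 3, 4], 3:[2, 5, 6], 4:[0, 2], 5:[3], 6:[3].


BFS queue: start with [0]
Visit order: [0, 1, 4, 2, 3, 5, 6]


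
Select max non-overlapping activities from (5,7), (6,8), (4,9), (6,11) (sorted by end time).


Greedy: pick earliest-ending, then skip overlaps.
Selected (1 activities): [(5, 7)]


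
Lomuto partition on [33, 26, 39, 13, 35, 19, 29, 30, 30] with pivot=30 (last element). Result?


Elements <= 30 go left of pivot.
Result: [26, 13, 19, 29, 30, 30, 33, 35, 39], pivot at index 5


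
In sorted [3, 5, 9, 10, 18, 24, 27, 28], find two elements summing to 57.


Two pointers: lo=0, hi=7
No pair sums to 57


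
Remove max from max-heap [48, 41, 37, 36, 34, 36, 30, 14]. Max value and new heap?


Max = 48
Replace root with last, heapify down
Resulting heap: [41, 36, 37, 14, 34, 36, 30]


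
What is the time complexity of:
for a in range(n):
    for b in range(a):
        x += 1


Per nesting level: O(n) * O(n) [triangular over a] = O(n^2)
Complexity: O(n^2)


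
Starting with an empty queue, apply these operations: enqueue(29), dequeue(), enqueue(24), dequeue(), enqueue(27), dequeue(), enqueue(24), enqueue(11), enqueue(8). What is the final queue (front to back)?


enqueue(29) -> [29]
dequeue() returns 29 -> []
enqueue(24) -> [24]
dequeue() returns 24 -> []
enqueue(27) -> [27]
dequeue() returns 27 -> []
enqueue(24) -> [24]
enqueue(11) -> [24, 11]
enqueue(8) -> [24, 11, 8]
Final queue (front to back): [24, 11, 8]


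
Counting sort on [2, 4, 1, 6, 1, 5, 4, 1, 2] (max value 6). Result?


Count array: [0, 3, 2, 0, 2, 1, 1]
Reconstruct: [1, 1, 1, 2, 2, 4, 4, 5, 6]


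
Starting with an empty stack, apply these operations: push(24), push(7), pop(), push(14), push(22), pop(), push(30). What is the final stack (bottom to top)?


push(24) -> [24]
push(7) -> [24, 7]
pop() returns 7 -> [24]
push(14) -> [24, 14]
push(22) -> [24, 14, 22]
pop() returns 22 -> [24, 14]
push(30) -> [24, 14, 30]
Final stack (bottom to top): [24, 14, 30]


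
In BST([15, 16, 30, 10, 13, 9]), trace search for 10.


BST root = 15
Search for 10: compare at each node
Path: [15, 10]


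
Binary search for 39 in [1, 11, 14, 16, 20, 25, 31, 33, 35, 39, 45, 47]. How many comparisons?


Search for 39:
[0,11] mid=5 arr[5]=25
[6,11] mid=8 arr[8]=35
[9,11] mid=10 arr[10]=45
[9,9] mid=9 arr[9]=39
Total: 4 comparisons


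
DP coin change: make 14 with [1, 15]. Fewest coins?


dp[0]=0; dp[i]=1+min(dp[i-c] for c in coins)
...dp[9]=9, dp[10]=10, dp[11]=11, dp[12]=12, dp[13]=13, dp[14]=14
Minimum coins for 14 = 14


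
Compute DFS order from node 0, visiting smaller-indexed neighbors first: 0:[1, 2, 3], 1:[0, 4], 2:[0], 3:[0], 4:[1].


DFS stack-based: start with [0]
Visit order: [0, 1, 4, 2, 3]


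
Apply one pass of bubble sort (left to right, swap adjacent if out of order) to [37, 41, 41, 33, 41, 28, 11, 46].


After one pass: [37, 41, 33, 41, 28, 11, 41, 46]


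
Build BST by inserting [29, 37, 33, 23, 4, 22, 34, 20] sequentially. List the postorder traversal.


Root = 29; build tree by BST insertion.
Postorder traversal: [20, 22, 4, 23, 34, 33, 37, 29]


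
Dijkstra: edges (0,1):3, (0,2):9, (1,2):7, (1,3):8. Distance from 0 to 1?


Dijkstra from 0:
Distances: {0: 0, 1: 3, 2: 9, 3: 11}
Shortest distance to 1 = 3, path = [0, 1]


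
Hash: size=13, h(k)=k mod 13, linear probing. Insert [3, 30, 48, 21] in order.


Insertions: 3->slot 3; 30->slot 4; 48->slot 9; 21->slot 8
Table: [None, None, None, 3, 30, None, None, None, 21, 48, None, None, None]


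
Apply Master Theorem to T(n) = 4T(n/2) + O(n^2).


a=4, b=2, c=2. log_2(4)=2 = c=2. Case 2: O(n^c log n) = O(n^2 log n)
Complexity: O(n^2 log n)


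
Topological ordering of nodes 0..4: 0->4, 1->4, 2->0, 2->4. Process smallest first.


Kahn's algorithm, process smallest node first
Order: [1, 2, 0, 3, 4]


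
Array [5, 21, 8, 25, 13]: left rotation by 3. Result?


Left rotate by 3: [25, 13, 5, 21, 8]


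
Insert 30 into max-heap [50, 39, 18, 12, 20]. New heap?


Append 30: [50, 39, 18, 12, 20, 30]
Bubble up: swap idx 5(30) with idx 2(18)
Result: [50, 39, 30, 12, 20, 18]


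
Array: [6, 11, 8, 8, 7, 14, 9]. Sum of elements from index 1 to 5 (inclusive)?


Prefix sums: [0, 6, 17, 25, 33, 40, 54, 63]
Sum[1..5] = prefix[6] - prefix[1] = 54 - 6 = 48


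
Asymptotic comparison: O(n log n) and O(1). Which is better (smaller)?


constant grows slower than linearithmic
O(1) is asymptotically smaller; O(n log n) grows faster


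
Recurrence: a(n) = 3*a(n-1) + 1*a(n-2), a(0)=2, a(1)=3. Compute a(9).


Build bottom-up:
...a(7)=4287, a(8)=14159, a(9)=3*14159+1*4287=46764


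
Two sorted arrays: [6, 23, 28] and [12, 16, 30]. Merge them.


Compare heads, take smaller each step.
Merged: [6, 12, 16, 23, 28, 30]


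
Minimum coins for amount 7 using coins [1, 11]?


dp[0]=0; dp[i]=1+min(dp[i-c] for c in coins)
...dp[2]=2, dp[3]=3, dp[4]=4, dp[5]=5, dp[6]=6, dp[7]=7
Minimum coins for 7 = 7


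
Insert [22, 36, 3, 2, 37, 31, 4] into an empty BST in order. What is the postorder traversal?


Root = 22; build tree by BST insertion.
Postorder traversal: [2, 4, 3, 31, 37, 36, 22]


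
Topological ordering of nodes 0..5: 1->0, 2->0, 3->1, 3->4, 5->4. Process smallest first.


Kahn's algorithm, process smallest node first
Order: [2, 3, 1, 0, 5, 4]


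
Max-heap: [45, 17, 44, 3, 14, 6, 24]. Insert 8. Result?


Append 8: [45, 17, 44, 3, 14, 6, 24, 8]
Bubble up: swap idx 7(8) with idx 3(3)
Result: [45, 17, 44, 8, 14, 6, 24, 3]


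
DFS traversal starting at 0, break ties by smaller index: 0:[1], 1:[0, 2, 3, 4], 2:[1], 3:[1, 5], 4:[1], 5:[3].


DFS stack-based: start with [0]
Visit order: [0, 1, 2, 3, 5, 4]


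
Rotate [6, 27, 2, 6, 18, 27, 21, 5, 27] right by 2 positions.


Right rotate by 2: [5, 27, 6, 27, 2, 6, 18, 27, 21]


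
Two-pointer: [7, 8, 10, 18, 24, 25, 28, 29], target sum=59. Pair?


Two pointers: lo=0, hi=7
No pair sums to 59


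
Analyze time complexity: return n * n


Analysis: constant-time operation, no loop
Complexity: O(1)


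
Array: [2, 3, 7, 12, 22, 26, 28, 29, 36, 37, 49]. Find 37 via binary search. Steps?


Search for 37:
[0,10] mid=5 arr[5]=26
[6,10] mid=8 arr[8]=36
[9,10] mid=9 arr[9]=37
Total: 3 comparisons


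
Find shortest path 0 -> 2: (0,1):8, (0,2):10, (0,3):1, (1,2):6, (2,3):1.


Dijkstra from 0:
Distances: {0: 0, 1: 8, 2: 2, 3: 1}
Shortest distance to 2 = 2, path = [0, 3, 2]


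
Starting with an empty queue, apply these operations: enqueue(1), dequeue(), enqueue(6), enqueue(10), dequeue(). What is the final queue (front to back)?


enqueue(1) -> [1]
dequeue() returns 1 -> []
enqueue(6) -> [6]
enqueue(10) -> [6, 10]
dequeue() returns 6 -> [10]
Final queue (front to back): [10]


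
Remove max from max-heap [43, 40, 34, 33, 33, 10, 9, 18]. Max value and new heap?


Max = 43
Replace root with last, heapify down
Resulting heap: [40, 33, 34, 18, 33, 10, 9]
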